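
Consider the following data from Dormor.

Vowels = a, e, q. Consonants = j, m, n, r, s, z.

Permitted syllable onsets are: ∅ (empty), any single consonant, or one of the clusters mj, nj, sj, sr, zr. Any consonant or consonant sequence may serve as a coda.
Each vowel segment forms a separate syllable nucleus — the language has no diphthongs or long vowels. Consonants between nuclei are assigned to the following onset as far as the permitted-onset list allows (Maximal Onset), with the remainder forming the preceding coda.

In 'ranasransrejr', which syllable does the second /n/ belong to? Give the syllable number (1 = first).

Vowels present: a, a, a, e; each is a nucleus, giving 4 syllables.
σ1/σ2 boundary: just /n/ — single C goes to the following onset.
σ2/σ3 boundary: /sr/ is a licit onset in full, so it all attaches to the next syllable.
σ3/σ4 boundary: cluster /nsr/ — the longest permitted-onset suffix is /sr/; onset = /sr/, preceding coda = /n/.
Result: ra.na.sran.srejr.
The second /n/ is in the coda of syllable 3 (/sran/).

3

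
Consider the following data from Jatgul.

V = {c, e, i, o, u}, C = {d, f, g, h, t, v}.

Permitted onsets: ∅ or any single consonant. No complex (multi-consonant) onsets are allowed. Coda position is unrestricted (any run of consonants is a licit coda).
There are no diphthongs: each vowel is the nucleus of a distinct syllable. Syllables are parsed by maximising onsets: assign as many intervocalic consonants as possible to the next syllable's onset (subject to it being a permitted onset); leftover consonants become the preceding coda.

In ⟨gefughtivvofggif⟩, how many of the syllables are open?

1

Vowels present: e, u, i, o, i; each is a nucleus, giving 5 syllables.
/e…u/ gap (V1→V2): /f/ → onset of the next syllable (single consonants are always licit onsets).
/u…i/ gap (V2→V3): /ght/; trying suffixes from longest down, /t/ is the first permitted one, so coda /gh/ | onset /t/.
/i…o/ gap (V3→V4): cluster /vv/ — the longest permitted-onset suffix is /v/; onset = /v/, preceding coda = /v/.
/o…i/ gap (V4→V5): cluster /fgg/ — the longest permitted-onset suffix is /g/; onset = /g/, preceding coda = /fg/.
Putting it together: ge.fugh.tiv.vofg.gif.
Classifying each syllable: /ge/ (open), /fugh/ (closed), /tiv/ (closed), /vofg/ (closed), /gif/ (closed).
Open syllables: 1.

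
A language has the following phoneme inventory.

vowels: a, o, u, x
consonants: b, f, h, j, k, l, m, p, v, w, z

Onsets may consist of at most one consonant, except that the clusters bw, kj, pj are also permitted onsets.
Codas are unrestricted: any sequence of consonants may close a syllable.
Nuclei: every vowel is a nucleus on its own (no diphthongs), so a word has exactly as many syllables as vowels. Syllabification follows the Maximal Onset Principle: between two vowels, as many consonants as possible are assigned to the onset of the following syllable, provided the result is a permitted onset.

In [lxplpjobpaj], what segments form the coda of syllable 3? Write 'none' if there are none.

j

Nuclei (vowels): x, o, a → 3 syllables.
σ1/σ2 boundary: cluster /plpj/ — the longest permitted-onset suffix is /pj/; onset = /pj/, preceding coda = /pl/.
σ2/σ3 boundary: cluster /bp/ — the longest permitted-onset suffix is /p/; onset = /p/, preceding coda = /b/.
Syllabification: lxpl.pjob.paj.
Syllable 3 is /paj/: onset /p/, nucleus /a/, coda /j/.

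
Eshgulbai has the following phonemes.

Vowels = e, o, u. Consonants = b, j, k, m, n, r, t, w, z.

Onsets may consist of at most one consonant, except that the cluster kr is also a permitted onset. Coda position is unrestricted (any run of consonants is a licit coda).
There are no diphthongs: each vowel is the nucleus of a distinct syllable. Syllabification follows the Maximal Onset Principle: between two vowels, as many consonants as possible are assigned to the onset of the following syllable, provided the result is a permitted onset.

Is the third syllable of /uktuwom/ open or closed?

closed

The vowels are u, u, o — 3 nuclei, so 3 syllables.
V1 /u/ – V2 /u/: /kt/ — longest licit onset from the right is /t/, leaving /k/ as coda.
V2 /u/ – V3 /o/: just /w/ — single C goes to the following onset.
Putting it together: uk.tu.wom.
Syllable 3 is /wom/ with coda /m/, so it is closed.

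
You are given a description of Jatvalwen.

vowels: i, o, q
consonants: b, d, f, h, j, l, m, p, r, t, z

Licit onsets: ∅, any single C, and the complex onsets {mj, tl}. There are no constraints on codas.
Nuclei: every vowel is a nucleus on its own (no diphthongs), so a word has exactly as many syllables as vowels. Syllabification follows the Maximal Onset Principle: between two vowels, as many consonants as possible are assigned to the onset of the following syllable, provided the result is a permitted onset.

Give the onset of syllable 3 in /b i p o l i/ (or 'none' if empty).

Vowels present: i, o, i; each is a nucleus, giving 3 syllables.
/i…o/ gap (V1→V2): just /p/ — single C goes to the following onset.
/o…i/ gap (V2→V3): just /l/ — single C goes to the following onset.
Putting it together: bi.po.li.
Syllable 3 is /li/: onset /l/, nucleus /i/, coda ∅.

l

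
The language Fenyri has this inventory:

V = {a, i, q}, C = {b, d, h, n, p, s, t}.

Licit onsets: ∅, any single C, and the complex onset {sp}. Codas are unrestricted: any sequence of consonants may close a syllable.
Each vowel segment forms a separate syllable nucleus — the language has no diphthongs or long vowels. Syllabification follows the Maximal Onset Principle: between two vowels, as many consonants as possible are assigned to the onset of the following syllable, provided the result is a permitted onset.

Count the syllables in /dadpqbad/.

Nuclei (vowels): a, q, a → 3 syllables.

3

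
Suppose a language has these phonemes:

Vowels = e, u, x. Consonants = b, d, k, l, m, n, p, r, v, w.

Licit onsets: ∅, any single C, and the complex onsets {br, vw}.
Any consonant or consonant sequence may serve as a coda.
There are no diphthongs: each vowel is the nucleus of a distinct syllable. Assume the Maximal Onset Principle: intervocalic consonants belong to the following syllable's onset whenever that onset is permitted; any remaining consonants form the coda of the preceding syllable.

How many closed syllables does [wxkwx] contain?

1

The vowels are x, x — 2 nuclei, so 2 syllables.
/x…x/ gap (V1→V2): /kw/ — longest licit onset from the right is /w/, leaving /k/ as coda.
Result: wxk.wx.
Classifying each syllable: /wxk/ (closed), /wx/ (open).
Closed syllables: 1.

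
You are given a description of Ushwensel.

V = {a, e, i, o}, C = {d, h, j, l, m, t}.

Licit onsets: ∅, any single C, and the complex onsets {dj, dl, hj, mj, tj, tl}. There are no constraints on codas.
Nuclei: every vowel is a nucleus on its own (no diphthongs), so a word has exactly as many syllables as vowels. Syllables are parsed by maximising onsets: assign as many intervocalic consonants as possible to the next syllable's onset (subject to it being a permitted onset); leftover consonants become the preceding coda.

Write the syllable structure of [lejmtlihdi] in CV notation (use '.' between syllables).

Nuclei (vowels): e, i, i → 3 syllables.
Between /e/ (V1) and /i/ (V2): /jmtl/ splits as /jm/ + /tl/ (/tl/ is the longest suffix that is a licit onset).
Between /i/ (V2) and /i/ (V3): cluster /hd/ — the longest permitted-onset suffix is /d/; onset = /d/, preceding coda = /h/.
So the parse is lejm.tlih.di.
Mapping each syllable to C/V: /lejm/ → CVCC, /tlih/ → CCVC, /di/ → CV.

CVCC.CCVC.CV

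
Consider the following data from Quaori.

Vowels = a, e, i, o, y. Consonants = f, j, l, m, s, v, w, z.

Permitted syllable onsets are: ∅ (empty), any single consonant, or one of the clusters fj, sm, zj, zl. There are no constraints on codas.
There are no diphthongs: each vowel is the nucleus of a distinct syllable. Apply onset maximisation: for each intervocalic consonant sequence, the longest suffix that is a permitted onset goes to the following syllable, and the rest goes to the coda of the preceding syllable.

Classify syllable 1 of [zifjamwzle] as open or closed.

Nuclei (vowels): i, a, e → 3 syllables.
/i…a/ gap (V1→V2): /fj/ is a licit onset in full, so it all attaches to the next syllable.
/a…e/ gap (V2→V3): /mwzl/; trying suffixes from longest down, /zl/ is the first permitted one, so coda /mw/ | onset /zl/.
Syllabification: zi.fjamw.zle.
Syllable 1 is /zi/; it ends in its nucleus with no coda, so it is open.

open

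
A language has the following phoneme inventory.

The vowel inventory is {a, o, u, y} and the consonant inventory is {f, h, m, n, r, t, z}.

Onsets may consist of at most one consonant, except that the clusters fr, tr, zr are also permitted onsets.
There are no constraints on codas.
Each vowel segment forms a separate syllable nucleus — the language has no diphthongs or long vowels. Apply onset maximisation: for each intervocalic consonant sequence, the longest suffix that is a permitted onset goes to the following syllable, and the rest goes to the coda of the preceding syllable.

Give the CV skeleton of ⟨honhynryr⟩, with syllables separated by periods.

CVC.CVC.CVC

Vowels present: o, y, y; each is a nucleus, giving 3 syllables.
σ1/σ2 boundary: /nh/; trying suffixes from longest down, /h/ is the first permitted one, so coda /n/ | onset /h/.
σ2/σ3 boundary: /nr/ — longest licit onset from the right is /r/, leaving /n/ as coda.
Syllabification: hon.hyn.ryr.
Mapping each syllable to C/V: /hon/ → CVC, /hyn/ → CVC, /ryr/ → CVC.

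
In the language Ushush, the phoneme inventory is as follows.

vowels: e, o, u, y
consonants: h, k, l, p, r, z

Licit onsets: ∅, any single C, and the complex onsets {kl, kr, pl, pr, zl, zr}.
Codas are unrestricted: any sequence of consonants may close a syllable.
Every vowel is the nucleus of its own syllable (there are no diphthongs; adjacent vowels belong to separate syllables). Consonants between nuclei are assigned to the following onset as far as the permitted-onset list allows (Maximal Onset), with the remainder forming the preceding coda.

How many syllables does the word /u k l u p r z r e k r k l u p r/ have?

4

The vowels are u, u, e, u — 4 nuclei, so 4 syllables.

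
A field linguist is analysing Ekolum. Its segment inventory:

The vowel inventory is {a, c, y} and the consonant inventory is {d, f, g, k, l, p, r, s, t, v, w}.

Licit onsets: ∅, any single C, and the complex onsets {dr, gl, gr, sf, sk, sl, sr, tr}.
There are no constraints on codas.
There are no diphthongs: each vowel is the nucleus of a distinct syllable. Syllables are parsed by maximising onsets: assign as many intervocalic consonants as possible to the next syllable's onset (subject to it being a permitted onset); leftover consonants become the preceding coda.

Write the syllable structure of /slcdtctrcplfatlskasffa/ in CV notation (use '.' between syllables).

The vowels are c, c, c, a, a, a — 6 nuclei, so 6 syllables.
/c…c/ gap (V1→V2): /dt/ — longest licit onset from the right is /t/, leaving /d/ as coda.
/c…c/ gap (V2→V3): /tr/ — entire cluster is a permitted onset → onset /tr/, coda ∅.
/c…a/ gap (V3→V4): /plf/ splits as /pl/ + /f/ (/f/ is the longest suffix that is a licit onset).
/a…a/ gap (V4→V5): /tlsk/; trying suffixes from longest down, /sk/ is the first permitted one, so coda /tl/ | onset /sk/.
/a…a/ gap (V5→V6): /sff/; trying suffixes from longest down, /f/ is the first permitted one, so coda /sf/ | onset /f/.
Syllabification: slcd.tc.trcpl.fatl.skasf.fa.
Mapping each syllable to C/V: /slcd/ → CCVC, /tc/ → CV, /trcpl/ → CCVCC, /fatl/ → CVCC, /skasf/ → CCVCC, /fa/ → CV.

CCVC.CV.CCVCC.CVCC.CCVCC.CV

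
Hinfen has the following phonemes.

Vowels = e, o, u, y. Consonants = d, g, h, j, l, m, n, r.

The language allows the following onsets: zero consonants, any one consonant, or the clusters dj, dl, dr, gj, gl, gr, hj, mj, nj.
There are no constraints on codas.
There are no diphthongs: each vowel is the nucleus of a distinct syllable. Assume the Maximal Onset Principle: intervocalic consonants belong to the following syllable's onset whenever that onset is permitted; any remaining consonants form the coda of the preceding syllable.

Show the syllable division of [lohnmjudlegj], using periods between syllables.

lohn.mju.dlegj

The vowels are o, u, e — 3 nuclei, so 3 syllables.
V1 /o/ – V2 /u/: /hnmj/ — longest licit onset from the right is /mj/, leaving /hn/ as coda.
V2 /u/ – V3 /e/: cluster /dl/ — /dl/ is itself a permitted onset, so the whole cluster goes right; preceding coda = ∅.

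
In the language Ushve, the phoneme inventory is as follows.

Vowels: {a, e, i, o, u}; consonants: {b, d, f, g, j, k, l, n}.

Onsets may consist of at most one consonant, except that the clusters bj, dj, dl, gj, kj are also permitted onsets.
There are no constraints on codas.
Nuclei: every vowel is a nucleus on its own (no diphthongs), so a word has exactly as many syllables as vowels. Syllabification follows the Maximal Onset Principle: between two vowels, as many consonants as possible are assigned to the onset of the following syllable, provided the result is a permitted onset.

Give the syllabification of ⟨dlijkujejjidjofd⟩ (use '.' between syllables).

Nuclei (vowels): i, u, e, i, o → 5 syllables.
Between /i/ (V1) and /u/ (V2): cluster /jk/ — the longest permitted-onset suffix is /k/; onset = /k/, preceding coda = /j/.
Between /u/ (V2) and /e/ (V3): /j/ is a single consonant, so it becomes the next onset.
Between /e/ (V3) and /i/ (V4): /jj/; trying suffixes from longest down, /j/ is the first permitted one, so coda /j/ | onset /j/.
Between /i/ (V4) and /o/ (V5): /dj/ is a licit onset in full, so it all attaches to the next syllable.

dlij.ku.jej.ji.djofd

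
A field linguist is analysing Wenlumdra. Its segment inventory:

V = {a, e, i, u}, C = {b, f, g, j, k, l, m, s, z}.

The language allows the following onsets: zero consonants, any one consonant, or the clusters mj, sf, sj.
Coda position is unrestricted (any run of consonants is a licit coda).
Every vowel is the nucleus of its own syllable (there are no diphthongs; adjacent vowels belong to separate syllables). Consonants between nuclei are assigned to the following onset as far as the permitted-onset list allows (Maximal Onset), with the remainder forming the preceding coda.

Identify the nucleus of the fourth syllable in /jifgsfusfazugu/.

u

Vowels present: i, u, a, u, u; each is a nucleus, giving 5 syllables.
The fourth nucleus (vowel 4 from the left) is /u/.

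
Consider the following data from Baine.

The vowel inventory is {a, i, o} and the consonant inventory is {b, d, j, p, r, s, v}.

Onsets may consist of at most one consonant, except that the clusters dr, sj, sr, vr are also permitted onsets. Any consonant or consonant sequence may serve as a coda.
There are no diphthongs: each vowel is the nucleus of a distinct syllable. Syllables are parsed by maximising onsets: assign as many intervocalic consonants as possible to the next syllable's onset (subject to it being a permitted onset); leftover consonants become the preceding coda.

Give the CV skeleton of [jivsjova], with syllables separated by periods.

Vowels present: i, o, a; each is a nucleus, giving 3 syllables.
/i…o/ gap (V1→V2): /vsj/ — longest licit onset from the right is /sj/, leaving /v/ as coda.
/o…a/ gap (V2→V3): just /v/ — single C goes to the following onset.
Result: jiv.sjo.va.
Mapping each syllable to C/V: /jiv/ → CVC, /sjo/ → CCV, /va/ → CV.

CVC.CCV.CV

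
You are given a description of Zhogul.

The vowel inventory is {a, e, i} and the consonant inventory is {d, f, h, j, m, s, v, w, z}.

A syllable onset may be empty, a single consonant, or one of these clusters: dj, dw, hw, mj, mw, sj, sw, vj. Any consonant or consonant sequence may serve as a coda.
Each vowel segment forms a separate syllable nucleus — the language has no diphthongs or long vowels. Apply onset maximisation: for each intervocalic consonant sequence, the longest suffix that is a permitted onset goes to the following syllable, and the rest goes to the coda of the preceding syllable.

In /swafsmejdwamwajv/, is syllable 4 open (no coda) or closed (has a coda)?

The vowels are a, e, a, a — 4 nuclei, so 4 syllables.
V1 /a/ – V2 /e/: /fsm/ splits as /fs/ + /m/ (/m/ is the longest suffix that is a licit onset).
V2 /e/ – V3 /a/: cluster /jdw/ — the longest permitted-onset suffix is /dw/; onset = /dw/, preceding coda = /j/.
V3 /a/ – V4 /a/: /mw/ is a licit onset in full, so it all attaches to the next syllable.
So the parse is swafs.mej.dwa.mwajv.
Syllable 4 is /mwajv/ with coda /jv/, so it is closed.

closed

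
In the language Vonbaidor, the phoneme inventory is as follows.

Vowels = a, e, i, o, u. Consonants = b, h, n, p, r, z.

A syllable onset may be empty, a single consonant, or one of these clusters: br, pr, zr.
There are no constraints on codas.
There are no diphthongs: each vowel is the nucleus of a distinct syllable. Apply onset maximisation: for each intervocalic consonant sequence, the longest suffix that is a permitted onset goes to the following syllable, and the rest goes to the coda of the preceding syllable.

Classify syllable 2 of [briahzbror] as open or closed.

The vowels are i, a, o — 3 nuclei, so 3 syllables.
/i…a/ gap (V1→V2): no consonants, so the boundary falls immediately after /i/.
/a…o/ gap (V2→V3): cluster /hzbr/ — the longest permitted-onset suffix is /br/; onset = /br/, preceding coda = /hz/.
Putting it together: bri.ahz.bror.
Syllable 2 is /ahz/ with coda /hz/, so it is closed.

closed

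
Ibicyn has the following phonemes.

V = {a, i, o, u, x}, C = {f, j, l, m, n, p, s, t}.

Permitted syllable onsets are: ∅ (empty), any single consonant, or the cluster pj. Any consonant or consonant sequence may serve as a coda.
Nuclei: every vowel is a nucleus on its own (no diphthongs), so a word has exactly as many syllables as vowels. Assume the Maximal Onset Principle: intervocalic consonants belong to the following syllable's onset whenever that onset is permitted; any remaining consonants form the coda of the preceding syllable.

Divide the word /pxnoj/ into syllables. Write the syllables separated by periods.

px.noj

The vowels are x, o — 2 nuclei, so 2 syllables.
/x…o/ gap (V1→V2): /n/ → onset of the next syllable (single consonants are always licit onsets).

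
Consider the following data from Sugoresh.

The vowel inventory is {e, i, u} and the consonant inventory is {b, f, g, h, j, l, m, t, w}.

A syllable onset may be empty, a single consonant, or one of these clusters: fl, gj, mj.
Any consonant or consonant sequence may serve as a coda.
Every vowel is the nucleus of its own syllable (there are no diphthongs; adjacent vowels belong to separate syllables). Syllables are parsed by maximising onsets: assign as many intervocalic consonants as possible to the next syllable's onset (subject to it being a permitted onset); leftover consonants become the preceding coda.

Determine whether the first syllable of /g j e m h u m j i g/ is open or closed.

Vowels present: e, u, i; each is a nucleus, giving 3 syllables.
Between /e/ (V1) and /u/ (V2): /mh/ splits as /m/ + /h/ (/h/ is the longest suffix that is a licit onset).
Between /u/ (V2) and /i/ (V3): cluster /mj/ — /mj/ is itself a permitted onset, so the whole cluster goes right; preceding coda = ∅.
Putting it together: gjem.hu.mjig.
Syllable 1 is /gjem/ with coda /m/, so it is closed.

closed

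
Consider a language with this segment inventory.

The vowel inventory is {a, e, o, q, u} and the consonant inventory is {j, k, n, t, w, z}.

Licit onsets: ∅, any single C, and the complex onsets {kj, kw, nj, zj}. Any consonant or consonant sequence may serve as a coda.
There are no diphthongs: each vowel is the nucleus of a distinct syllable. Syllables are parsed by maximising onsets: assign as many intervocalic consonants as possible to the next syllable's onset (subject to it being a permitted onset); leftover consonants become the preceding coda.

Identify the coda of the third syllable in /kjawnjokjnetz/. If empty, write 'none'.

tz

Nuclei (vowels): a, o, e → 3 syllables.
Between /a/ (V1) and /o/ (V2): /wnj/ — longest licit onset from the right is /nj/, leaving /w/ as coda.
Between /o/ (V2) and /e/ (V3): /kjn/ — longest licit onset from the right is /n/, leaving /kj/ as coda.
So the parse is kjaw.njokj.netz.
Syllable 3 is /netz/: onset /n/, nucleus /e/, coda /tz/.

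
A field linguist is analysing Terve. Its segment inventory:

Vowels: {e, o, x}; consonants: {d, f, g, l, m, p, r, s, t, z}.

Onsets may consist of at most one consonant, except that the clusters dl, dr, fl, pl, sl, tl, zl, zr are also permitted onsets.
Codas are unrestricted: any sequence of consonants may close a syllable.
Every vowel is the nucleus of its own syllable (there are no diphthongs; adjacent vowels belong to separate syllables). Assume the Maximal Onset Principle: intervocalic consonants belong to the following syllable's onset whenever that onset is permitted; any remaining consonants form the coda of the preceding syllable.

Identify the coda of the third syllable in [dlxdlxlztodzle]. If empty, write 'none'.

Nuclei (vowels): x, x, o, e → 4 syllables.
Between /x/ (V1) and /x/ (V2): /dl/ is a licit onset in full, so it all attaches to the next syllable.
Between /x/ (V2) and /o/ (V3): /lzt/; trying suffixes from longest down, /t/ is the first permitted one, so coda /lz/ | onset /t/.
Between /o/ (V3) and /e/ (V4): /dzl/ splits as /d/ + /zl/ (/zl/ is the longest suffix that is a licit onset).
Result: dlx.dlxlz.tod.zle.
Syllable 3 is /tod/: onset /t/, nucleus /o/, coda /d/.

d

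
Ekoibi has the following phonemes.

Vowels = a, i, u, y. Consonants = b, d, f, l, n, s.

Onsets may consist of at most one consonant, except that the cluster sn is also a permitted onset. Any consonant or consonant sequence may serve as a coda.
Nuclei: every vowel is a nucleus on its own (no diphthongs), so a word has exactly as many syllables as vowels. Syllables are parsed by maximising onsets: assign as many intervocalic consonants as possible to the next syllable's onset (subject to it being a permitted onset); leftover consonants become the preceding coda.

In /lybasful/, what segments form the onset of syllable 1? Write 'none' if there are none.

Nuclei (vowels): y, a, u → 3 syllables.
Between /y/ (V1) and /a/ (V2): just /b/ — single C goes to the following onset.
Between /a/ (V2) and /u/ (V3): /sf/; trying suffixes from longest down, /f/ is the first permitted one, so coda /s/ | onset /f/.
So the parse is ly.bas.ful.
Syllable 1 is /ly/: onset /l/, nucleus /y/, coda ∅.

l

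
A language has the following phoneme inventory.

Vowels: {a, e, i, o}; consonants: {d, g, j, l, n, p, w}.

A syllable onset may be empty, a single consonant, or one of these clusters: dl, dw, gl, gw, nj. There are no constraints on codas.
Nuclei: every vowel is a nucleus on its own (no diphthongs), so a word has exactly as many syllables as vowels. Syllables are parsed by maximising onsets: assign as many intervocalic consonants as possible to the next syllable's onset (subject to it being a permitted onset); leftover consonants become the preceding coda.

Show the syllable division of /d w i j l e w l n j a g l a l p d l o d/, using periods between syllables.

dwij.lewl.nja.glalp.dlod

The vowels are i, e, a, a, o — 5 nuclei, so 5 syllables.
σ1/σ2 boundary: /jl/ splits as /j/ + /l/ (/l/ is the longest suffix that is a licit onset).
σ2/σ3 boundary: /wlnj/ splits as /wl/ + /nj/ (/nj/ is the longest suffix that is a licit onset).
σ3/σ4 boundary: cluster /gl/ — /gl/ is itself a permitted onset, so the whole cluster goes right; preceding coda = ∅.
σ4/σ5 boundary: /lpdl/; trying suffixes from longest down, /dl/ is the first permitted one, so coda /lp/ | onset /dl/.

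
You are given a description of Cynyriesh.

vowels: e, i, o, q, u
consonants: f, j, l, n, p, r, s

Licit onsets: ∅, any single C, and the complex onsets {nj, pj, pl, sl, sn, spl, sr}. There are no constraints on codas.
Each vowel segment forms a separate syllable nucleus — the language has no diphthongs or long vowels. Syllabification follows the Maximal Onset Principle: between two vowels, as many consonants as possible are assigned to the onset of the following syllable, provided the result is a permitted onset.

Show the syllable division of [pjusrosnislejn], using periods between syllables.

Vowels present: u, o, i, e; each is a nucleus, giving 4 syllables.
σ1/σ2 boundary: /sr/ is a licit onset in full, so it all attaches to the next syllable.
σ2/σ3 boundary: /sn/ — entire cluster is a permitted onset → onset /sn/, coda ∅.
σ3/σ4 boundary: /sl/ is a licit onset in full, so it all attaches to the next syllable.

pju.sro.sni.slejn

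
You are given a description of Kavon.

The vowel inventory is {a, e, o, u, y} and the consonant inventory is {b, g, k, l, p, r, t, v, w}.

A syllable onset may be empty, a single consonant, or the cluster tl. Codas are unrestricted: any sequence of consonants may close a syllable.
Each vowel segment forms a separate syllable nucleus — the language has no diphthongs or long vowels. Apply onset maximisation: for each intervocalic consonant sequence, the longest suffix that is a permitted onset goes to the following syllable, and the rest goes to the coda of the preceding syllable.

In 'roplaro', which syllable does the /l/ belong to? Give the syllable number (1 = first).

2

The vowels are o, a, o — 3 nuclei, so 3 syllables.
/o…a/ gap (V1→V2): /pl/ splits as /p/ + /l/ (/l/ is the longest suffix that is a licit onset).
/a…o/ gap (V2→V3): just /r/ — single C goes to the following onset.
So the parse is rop.la.ro.
The /l/ is in the onset of syllable 2 (/la/).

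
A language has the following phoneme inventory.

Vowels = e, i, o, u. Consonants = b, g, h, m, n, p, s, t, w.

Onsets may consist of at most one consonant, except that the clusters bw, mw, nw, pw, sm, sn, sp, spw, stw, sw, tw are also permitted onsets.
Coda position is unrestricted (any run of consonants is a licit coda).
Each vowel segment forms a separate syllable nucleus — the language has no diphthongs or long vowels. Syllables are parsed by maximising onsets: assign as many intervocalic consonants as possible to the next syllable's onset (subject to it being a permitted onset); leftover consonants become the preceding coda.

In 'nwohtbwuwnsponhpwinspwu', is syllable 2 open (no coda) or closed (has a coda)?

Nuclei (vowels): o, u, o, i, u → 5 syllables.
Between /o/ (V1) and /u/ (V2): /htbw/ splits as /ht/ + /bw/ (/bw/ is the longest suffix that is a licit onset).
Between /u/ (V2) and /o/ (V3): /wnsp/ — longest licit onset from the right is /sp/, leaving /wn/ as coda.
Between /o/ (V3) and /i/ (V4): /nhpw/ — longest licit onset from the right is /pw/, leaving /nh/ as coda.
Between /i/ (V4) and /u/ (V5): /nspw/ splits as /n/ + /spw/ (/spw/ is the longest suffix that is a licit onset).
So the parse is nwoht.bwuwn.sponh.pwin.spwu.
Syllable 2 is /bwuwn/ with coda /wn/, so it is closed.

closed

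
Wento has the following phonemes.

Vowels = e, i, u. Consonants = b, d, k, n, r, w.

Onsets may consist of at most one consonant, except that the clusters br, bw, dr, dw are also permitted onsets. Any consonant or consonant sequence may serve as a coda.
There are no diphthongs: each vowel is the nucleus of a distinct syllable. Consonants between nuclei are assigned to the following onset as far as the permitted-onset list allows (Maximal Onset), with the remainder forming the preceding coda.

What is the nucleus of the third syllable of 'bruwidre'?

e

Nuclei (vowels): u, i, e → 3 syllables.
The third nucleus (vowel 3 from the left) is /e/.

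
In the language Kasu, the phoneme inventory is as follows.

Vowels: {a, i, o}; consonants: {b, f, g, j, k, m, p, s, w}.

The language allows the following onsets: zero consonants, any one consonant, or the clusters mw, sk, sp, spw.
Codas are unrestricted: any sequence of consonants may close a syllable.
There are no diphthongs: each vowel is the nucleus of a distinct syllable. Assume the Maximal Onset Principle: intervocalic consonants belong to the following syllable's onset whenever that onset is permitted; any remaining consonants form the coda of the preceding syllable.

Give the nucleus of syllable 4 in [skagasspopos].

Vowels present: a, a, o, o; each is a nucleus, giving 4 syllables.
The fourth nucleus (vowel 4 from the left) is /o/.

o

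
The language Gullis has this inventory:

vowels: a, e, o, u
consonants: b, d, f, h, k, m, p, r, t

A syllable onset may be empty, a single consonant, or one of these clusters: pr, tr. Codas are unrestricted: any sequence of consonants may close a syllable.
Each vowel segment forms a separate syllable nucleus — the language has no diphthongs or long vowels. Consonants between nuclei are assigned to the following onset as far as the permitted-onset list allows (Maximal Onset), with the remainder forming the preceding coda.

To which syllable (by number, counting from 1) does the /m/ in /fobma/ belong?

2

Vowels present: o, a; each is a nucleus, giving 2 syllables.
/o…a/ gap (V1→V2): cluster /bm/ — the longest permitted-onset suffix is /m/; onset = /m/, preceding coda = /b/.
Syllabification: fob.ma.
The /m/ is in the onset of syllable 2 (/ma/).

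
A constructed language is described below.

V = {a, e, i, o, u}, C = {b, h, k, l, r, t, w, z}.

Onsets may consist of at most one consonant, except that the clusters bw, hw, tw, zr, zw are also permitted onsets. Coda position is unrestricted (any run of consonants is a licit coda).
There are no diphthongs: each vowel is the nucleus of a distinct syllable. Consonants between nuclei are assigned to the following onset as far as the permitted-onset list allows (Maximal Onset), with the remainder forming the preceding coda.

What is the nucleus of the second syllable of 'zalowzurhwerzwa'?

o

Vowels present: a, o, u, e, a; each is a nucleus, giving 5 syllables.
The second nucleus (vowel 2 from the left) is /o/.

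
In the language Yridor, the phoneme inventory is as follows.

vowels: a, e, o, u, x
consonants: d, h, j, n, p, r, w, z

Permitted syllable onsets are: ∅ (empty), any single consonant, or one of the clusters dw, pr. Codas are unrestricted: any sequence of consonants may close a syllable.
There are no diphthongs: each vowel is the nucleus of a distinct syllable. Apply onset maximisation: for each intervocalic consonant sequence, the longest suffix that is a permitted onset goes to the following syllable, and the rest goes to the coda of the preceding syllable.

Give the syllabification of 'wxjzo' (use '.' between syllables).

wxj.zo

Nuclei (vowels): x, o → 2 syllables.
/x…o/ gap (V1→V2): /jz/ — longest licit onset from the right is /z/, leaving /j/ as coda.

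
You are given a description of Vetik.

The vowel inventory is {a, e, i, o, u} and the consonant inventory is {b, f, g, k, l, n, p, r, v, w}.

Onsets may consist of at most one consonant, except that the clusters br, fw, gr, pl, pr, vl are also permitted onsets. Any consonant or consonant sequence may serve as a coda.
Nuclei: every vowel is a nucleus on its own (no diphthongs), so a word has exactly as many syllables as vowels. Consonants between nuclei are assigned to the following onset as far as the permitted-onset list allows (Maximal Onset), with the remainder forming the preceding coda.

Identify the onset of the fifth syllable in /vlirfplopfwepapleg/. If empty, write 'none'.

pl

Nuclei (vowels): i, o, e, a, e → 5 syllables.
/i…o/ gap (V1→V2): /rfpl/; trying suffixes from longest down, /pl/ is the first permitted one, so coda /rf/ | onset /pl/.
/o…e/ gap (V2→V3): cluster /pfw/ — the longest permitted-onset suffix is /fw/; onset = /fw/, preceding coda = /p/.
/e…a/ gap (V3→V4): just /p/ — single C goes to the following onset.
/a…e/ gap (V4→V5): /pl/ is a licit onset in full, so it all attaches to the next syllable.
Result: vlirf.plop.fwe.pa.pleg.
Syllable 5 is /pleg/: onset /pl/, nucleus /e/, coda /g/.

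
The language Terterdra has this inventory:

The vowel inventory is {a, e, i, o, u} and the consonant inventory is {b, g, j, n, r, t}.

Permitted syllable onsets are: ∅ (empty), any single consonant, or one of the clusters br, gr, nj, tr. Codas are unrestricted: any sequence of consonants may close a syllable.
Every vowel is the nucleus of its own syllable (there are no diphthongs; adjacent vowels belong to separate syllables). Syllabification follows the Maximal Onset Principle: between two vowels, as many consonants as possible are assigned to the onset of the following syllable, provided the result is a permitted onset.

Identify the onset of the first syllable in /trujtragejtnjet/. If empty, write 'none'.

tr

Vowels present: u, a, e, e; each is a nucleus, giving 4 syllables.
σ1/σ2 boundary: /jtr/ splits as /j/ + /tr/ (/tr/ is the longest suffix that is a licit onset).
σ2/σ3 boundary: /g/ → onset of the next syllable (single consonants are always licit onsets).
σ3/σ4 boundary: cluster /jtnj/ — the longest permitted-onset suffix is /nj/; onset = /nj/, preceding coda = /jt/.
Syllabification: truj.tra.gejt.njet.
Syllable 1 is /truj/: onset /tr/, nucleus /u/, coda /j/.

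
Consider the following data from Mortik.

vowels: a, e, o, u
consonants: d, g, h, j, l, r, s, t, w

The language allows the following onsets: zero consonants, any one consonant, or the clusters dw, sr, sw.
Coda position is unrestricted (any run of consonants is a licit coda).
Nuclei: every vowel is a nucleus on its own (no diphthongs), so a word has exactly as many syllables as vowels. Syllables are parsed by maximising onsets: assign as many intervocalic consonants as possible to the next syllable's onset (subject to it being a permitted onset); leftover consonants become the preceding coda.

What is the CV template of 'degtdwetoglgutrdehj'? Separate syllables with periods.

The vowels are e, e, o, u, e — 5 nuclei, so 5 syllables.
σ1/σ2 boundary: /gtdw/; trying suffixes from longest down, /dw/ is the first permitted one, so coda /gt/ | onset /dw/.
σ2/σ3 boundary: /t/ is a single consonant, so it becomes the next onset.
σ3/σ4 boundary: /glg/; trying suffixes from longest down, /g/ is the first permitted one, so coda /gl/ | onset /g/.
σ4/σ5 boundary: /trd/ splits as /tr/ + /d/ (/d/ is the longest suffix that is a licit onset).
Putting it together: degt.dwe.togl.gutr.dehj.
Mapping each syllable to C/V: /degt/ → CVCC, /dwe/ → CCV, /togl/ → CVCC, /gutr/ → CVCC, /dehj/ → CVCC.

CVCC.CCV.CVCC.CVCC.CVCC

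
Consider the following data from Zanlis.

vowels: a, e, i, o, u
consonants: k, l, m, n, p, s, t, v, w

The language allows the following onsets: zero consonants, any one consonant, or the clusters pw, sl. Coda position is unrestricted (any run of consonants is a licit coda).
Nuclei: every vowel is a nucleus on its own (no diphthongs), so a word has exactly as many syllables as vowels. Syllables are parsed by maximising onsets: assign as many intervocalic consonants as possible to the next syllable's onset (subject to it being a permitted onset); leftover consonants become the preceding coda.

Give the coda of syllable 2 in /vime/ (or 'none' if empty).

Vowels present: i, e; each is a nucleus, giving 2 syllables.
σ1/σ2 boundary: just /m/ — single C goes to the following onset.
Result: vi.me.
Syllable 2 is /me/: onset /m/, nucleus /e/, coda ∅.

none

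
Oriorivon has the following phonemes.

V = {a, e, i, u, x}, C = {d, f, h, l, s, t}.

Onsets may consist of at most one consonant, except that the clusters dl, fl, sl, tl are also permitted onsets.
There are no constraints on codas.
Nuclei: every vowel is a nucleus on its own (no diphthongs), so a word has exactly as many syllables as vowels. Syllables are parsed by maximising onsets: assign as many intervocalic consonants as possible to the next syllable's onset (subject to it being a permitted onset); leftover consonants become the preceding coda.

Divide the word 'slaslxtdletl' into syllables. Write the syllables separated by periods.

sla.slxt.dletl

The vowels are a, x, e — 3 nuclei, so 3 syllables.
σ1/σ2 boundary: cluster /sl/ — /sl/ is itself a permitted onset, so the whole cluster goes right; preceding coda = ∅.
σ2/σ3 boundary: /tdl/ splits as /t/ + /dl/ (/dl/ is the longest suffix that is a licit onset).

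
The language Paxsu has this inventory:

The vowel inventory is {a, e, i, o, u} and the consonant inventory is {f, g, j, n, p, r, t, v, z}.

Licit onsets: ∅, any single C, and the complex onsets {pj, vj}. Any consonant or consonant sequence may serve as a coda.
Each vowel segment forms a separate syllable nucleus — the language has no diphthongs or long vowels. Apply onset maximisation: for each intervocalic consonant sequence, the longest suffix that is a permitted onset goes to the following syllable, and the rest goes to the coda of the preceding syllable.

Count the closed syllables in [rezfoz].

The vowels are e, o — 2 nuclei, so 2 syllables.
/e…o/ gap (V1→V2): /zf/ — longest licit onset from the right is /f/, leaving /z/ as coda.
Syllabification: rez.foz.
Classifying each syllable: /rez/ (closed), /foz/ (closed).
Closed syllables: 2.

2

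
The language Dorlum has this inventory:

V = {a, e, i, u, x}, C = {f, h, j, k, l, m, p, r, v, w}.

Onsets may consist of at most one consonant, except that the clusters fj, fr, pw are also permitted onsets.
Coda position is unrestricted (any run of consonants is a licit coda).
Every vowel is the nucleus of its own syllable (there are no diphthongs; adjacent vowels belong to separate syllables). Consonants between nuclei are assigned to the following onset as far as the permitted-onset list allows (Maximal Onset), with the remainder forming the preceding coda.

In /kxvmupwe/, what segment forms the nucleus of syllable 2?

The vowels are x, u, e — 3 nuclei, so 3 syllables.
The second nucleus (vowel 2 from the left) is /u/.

u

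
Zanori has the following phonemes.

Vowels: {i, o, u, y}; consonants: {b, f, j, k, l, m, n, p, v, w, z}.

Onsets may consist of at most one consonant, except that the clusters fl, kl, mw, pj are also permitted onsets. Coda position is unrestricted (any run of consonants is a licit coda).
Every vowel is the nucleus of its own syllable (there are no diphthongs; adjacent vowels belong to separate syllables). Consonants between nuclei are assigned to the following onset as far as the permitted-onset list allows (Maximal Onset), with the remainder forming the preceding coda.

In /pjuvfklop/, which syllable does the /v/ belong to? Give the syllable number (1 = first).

1

Vowels present: u, o; each is a nucleus, giving 2 syllables.
/u…o/ gap (V1→V2): /vfkl/; trying suffixes from longest down, /kl/ is the first permitted one, so coda /vf/ | onset /kl/.
Result: pjuvf.klop.
The /v/ is in the coda of syllable 1 (/pjuvf/).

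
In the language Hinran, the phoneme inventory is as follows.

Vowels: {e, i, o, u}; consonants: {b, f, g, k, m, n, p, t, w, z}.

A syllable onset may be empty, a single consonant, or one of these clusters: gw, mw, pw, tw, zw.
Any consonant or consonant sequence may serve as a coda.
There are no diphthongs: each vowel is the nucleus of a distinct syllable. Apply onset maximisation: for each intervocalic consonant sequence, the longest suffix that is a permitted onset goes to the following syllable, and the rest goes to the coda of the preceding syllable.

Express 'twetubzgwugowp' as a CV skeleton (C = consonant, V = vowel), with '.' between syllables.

CCV.CVCC.CCV.CVCC

The vowels are e, u, u, o — 4 nuclei, so 4 syllables.
σ1/σ2 boundary: /t/ → onset of the next syllable (single consonants are always licit onsets).
σ2/σ3 boundary: /bzgw/ — longest licit onset from the right is /gw/, leaving /bz/ as coda.
σ3/σ4 boundary: /g/ is a single consonant, so it becomes the next onset.
Result: twe.tubz.gwu.gowp.
Mapping each syllable to C/V: /twe/ → CCV, /tubz/ → CVCC, /gwu/ → CCV, /gowp/ → CVCC.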